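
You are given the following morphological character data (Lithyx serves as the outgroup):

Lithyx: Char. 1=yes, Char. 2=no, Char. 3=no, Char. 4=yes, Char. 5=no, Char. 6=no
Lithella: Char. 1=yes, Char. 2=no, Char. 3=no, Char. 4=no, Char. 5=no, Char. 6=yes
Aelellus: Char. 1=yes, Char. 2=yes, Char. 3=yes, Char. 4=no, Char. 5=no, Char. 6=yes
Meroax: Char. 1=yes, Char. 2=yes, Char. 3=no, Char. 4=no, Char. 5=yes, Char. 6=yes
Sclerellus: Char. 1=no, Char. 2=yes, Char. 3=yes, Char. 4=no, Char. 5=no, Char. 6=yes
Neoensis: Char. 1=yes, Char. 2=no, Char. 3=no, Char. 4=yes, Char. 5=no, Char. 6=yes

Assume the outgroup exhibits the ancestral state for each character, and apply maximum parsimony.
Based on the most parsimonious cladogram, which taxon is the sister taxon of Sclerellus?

Aelellus

Character polarity is set by the outgroup: the derived state is whichever differs from the outgroup's state, so for Char. 1, Char. 4 the derived state is 'no', and for the remaining characters it is 'yes'.
Char. 1 (derived state 'no') is unique to Sclerellus (autapomorphy; uninformative for grouping).
Char. 2: derived state 'yes' in Aelellus, Meroax, and Sclerellus only — synapomorphy for {Aelellus, Meroax, Sclerellus}.
Char. 3: derived state 'yes' in Aelellus and Sclerellus only — synapomorphy for {Aelellus, Sclerellus}.
Char. 4: derived state 'no' in Aelellus, Lithella, Meroax, and Sclerellus only — synapomorphy for {Aelellus, Lithella, Meroax, Sclerellus}.
Char. 5: derived state 'yes' in Meroax only — an autapomorphy, so it tells us nothing about relationships among taxa.
All ingroup taxa share the derived state 'yes' for Char. 6; it defines the ingroup but does not resolve relationships within it.
Most parsimonious ingroup topology: (Neoensis,(((Aelellus,Sclerellus),Meroax),Lithella)).
Sclerellus and Aelellus form a cherry on this tree, so they are sister taxa.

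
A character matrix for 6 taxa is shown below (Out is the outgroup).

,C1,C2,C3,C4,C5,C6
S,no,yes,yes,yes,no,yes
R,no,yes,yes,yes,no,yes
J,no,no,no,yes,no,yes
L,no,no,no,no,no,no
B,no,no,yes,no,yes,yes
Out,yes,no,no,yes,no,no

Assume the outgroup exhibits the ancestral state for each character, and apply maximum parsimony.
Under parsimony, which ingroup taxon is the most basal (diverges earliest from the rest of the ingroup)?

Character polarity is set by the outgroup: the derived state is whichever differs from the outgroup's state, so for C1, C4 the derived state is 'no', and for the remaining characters it is 'yes'.
C1 (derived state 'no') is shared by all ingroup taxa — unites the whole ingroup.
C2 (derived state 'yes') is shared by R and S — a synapomorphy uniting that clade.
Only B, R, and S show the derived state 'yes' for C3, supporting them as a clade.
C4 (state 'no') occurs in B and L but conflicts with the nesting implied by the other characters — most parsimoniously interpreted as homoplasy.
C5: derived state 'yes' in B only — an autapomorphy, so it tells us nothing about relationships among taxa.
C6 (derived state 'yes') is shared by B, J, R, and S — a synapomorphy uniting that clade.
Most parsimonious ingroup topology: (((B,(R,S)),J),L).
L is sister to the clade containing all other ingroup taxa, so it is the earliest-diverging (most basal) ingroup lineage.

L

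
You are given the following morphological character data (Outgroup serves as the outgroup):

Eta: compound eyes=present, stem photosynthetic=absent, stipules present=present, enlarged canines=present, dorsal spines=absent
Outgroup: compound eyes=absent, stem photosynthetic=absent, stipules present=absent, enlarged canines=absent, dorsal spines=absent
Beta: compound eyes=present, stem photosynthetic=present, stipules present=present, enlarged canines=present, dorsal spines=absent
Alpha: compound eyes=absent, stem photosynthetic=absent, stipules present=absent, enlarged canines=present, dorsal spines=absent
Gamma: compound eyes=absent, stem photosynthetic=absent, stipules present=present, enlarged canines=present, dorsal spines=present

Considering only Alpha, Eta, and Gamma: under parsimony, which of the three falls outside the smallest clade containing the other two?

Alpha

The outgroup has state 'absent' for every character, so 'present' is the derived state throughout.
Only Beta and Eta show the derived state 'present' for compound eyes, supporting them as a clade.
stem photosynthetic: derived state 'present' in Beta only — an autapomorphy, so it tells us nothing about relationships among taxa.
stipules present: derived state 'present' in Beta, Eta, and Gamma only — synapomorphy for {Beta, Eta, Gamma}.
All ingroup taxa share the derived state 'present' for enlarged canines; it defines the ingroup but does not resolve relationships within it.
dorsal spines: derived state 'present' in Gamma only — an autapomorphy, so it tells us nothing about relationships among taxa.
Most parsimonious ingroup topology: (((Eta,Beta),Gamma),Alpha).
Gamma and Eta share a more recent common ancestor with each other than either does with Alpha, so Alpha is the least closely related of the three.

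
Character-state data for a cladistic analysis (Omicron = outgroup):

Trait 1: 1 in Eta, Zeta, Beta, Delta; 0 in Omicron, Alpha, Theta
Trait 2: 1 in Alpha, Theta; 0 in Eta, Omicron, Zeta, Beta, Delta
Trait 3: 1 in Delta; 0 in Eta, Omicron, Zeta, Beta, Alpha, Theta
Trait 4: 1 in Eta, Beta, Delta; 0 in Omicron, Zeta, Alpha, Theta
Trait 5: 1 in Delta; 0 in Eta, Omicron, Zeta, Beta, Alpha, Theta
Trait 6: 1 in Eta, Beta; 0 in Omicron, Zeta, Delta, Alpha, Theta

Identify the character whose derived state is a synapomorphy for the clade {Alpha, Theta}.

Trait 2

The outgroup has state '0' for every character, so '1' is the derived state throughout.
Trait 1 (derived state '1') is shared by Beta, Delta, Eta, and Zeta — a synapomorphy uniting that clade.
Only Alpha and Theta show the derived state '1' for Trait 2, supporting them as a clade.
Trait 3 (derived state '1') is unique to Delta (autapomorphy; uninformative for grouping).
Trait 4: derived state '1' in Beta, Delta, and Eta only — synapomorphy for {Beta, Delta, Eta}.
Trait 5: derived state '1' in Delta only — an autapomorphy, so it tells us nothing about relationships among taxa.
Trait 6: derived state '1' in Beta and Eta only — synapomorphy for {Beta, Eta}.
Most parsimonious ingroup topology: ((Theta,Alpha),(Zeta,(Delta,(Beta,Eta)))).
The clade {Alpha, Theta} is supported by Trait 2: its derived state '1' occurs in exactly those taxa and in no other taxon (including the outgroup).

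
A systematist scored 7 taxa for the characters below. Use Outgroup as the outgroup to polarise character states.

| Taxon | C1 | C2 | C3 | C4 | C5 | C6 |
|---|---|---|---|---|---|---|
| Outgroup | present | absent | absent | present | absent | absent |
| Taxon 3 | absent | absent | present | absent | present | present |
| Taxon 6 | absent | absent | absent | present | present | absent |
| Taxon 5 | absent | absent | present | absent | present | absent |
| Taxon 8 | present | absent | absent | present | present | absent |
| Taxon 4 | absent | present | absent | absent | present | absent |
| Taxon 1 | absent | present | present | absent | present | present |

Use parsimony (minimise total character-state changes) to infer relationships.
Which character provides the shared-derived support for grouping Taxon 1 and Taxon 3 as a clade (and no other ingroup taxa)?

C6

Character polarity is set by the outgroup: the derived state is whichever differs from the outgroup's state, so for C1, C4 the derived state is 'absent', and for the remaining characters it is 'present'.
C1: derived state 'absent' in Taxon 1, Taxon 3, Taxon 4, Taxon 5, and Taxon 6 only — synapomorphy for {Taxon 1, Taxon 3, Taxon 4, Taxon 5, Taxon 6}.
C2 groups Taxon 1 and Taxon 4, which is incompatible with the clades supported by the remaining characters; treating it as convergent (homoplasy) costs fewer steps than any alternative tree.
Only Taxon 1, Taxon 3, and Taxon 5 show the derived state 'present' for C3, supporting them as a clade.
C4: derived state 'absent' in Taxon 1, Taxon 3, Taxon 4, and Taxon 5 only — synapomorphy for {Taxon 1, Taxon 3, Taxon 4, Taxon 5}.
C5 (derived state 'present') is shared by all ingroup taxa — unites the whole ingroup.
C6 (derived state 'present') is shared by Taxon 1 and Taxon 3 — a synapomorphy uniting that clade.
Most parsimonious ingroup topology: (Taxon 8,(((Taxon 5,(Taxon 1,Taxon 3)),Taxon 4),Taxon 6)).
The clade {Taxon 1, Taxon 3} is supported by C6: its derived state 'present' occurs in exactly those taxa and in no other taxon (including the outgroup).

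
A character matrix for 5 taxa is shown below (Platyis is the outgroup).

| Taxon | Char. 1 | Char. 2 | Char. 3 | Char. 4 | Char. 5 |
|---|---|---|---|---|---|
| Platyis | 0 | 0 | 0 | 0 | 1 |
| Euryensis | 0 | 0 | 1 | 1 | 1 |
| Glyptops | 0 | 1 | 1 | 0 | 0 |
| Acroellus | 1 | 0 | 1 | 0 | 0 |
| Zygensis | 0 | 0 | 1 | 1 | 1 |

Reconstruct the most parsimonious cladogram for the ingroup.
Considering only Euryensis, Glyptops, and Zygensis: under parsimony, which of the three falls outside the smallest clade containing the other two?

Glyptops

Character polarity is set by the outgroup: the derived state is whichever differs from the outgroup's state, so for Char. 5 the derived state is '0', and for the remaining characters it is '1'.
Char. 1 (derived state '1') is unique to Acroellus (autapomorphy; uninformative for grouping).
Char. 2 (derived state '1') is unique to Glyptops (autapomorphy; uninformative for grouping).
All ingroup taxa share the derived state '1' for Char. 3; it defines the ingroup but does not resolve relationships within it.
Only Euryensis and Zygensis show the derived state '1' for Char. 4, supporting them as a clade.
Only Acroellus and Glyptops show the derived state '0' for Char. 5, supporting them as a clade.
Most parsimonious ingroup topology: ((Euryensis,Zygensis),(Glyptops,Acroellus)).
Euryensis and Zygensis share a more recent common ancestor with each other than either does with Glyptops, so Glyptops is the least closely related of the three.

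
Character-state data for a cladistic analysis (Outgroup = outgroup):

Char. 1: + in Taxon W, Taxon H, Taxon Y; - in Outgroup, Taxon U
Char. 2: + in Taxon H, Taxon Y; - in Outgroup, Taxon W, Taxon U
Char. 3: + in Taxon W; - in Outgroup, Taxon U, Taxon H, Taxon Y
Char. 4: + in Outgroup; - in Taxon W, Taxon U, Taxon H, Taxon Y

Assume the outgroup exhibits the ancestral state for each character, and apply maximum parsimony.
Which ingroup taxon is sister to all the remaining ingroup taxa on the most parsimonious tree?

Character polarity is set by the outgroup: the derived state is whichever differs from the outgroup's state, so for Char. 4 the derived state is '-', and for the remaining characters it is '+'.
Char. 1: derived state '+' in Taxon H, Taxon W, and Taxon Y only — synapomorphy for {Taxon H, Taxon W, Taxon Y}.
Char. 2: derived state '+' in Taxon H and Taxon Y only — synapomorphy for {Taxon H, Taxon Y}.
Char. 3 (derived state '+') is unique to Taxon W (autapomorphy; uninformative for grouping).
All ingroup taxa share the derived state '-' for Char. 4; it defines the ingroup but does not resolve relationships within it.
Most parsimonious ingroup topology: ((Taxon W,(Taxon H,Taxon Y)),Taxon U).
Taxon U is sister to the clade containing all other ingroup taxa, so it is the earliest-diverging (most basal) ingroup lineage.

Taxon U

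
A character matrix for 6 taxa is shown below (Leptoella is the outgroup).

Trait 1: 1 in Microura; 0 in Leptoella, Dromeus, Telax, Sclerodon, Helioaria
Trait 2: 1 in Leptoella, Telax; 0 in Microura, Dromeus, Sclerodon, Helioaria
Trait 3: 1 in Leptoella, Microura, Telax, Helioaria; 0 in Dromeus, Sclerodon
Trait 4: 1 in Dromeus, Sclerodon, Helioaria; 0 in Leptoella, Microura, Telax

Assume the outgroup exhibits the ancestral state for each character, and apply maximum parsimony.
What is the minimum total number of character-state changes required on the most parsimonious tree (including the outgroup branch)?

4

Character polarity is set by the outgroup: the derived state is whichever differs from the outgroup's state, so for Trait 2, Trait 3 the derived state is '0', and for the remaining characters it is '1'.
Trait 1: derived state '1' in Microura only — an autapomorphy, so it tells us nothing about relationships among taxa.
Trait 2 (derived state '0') is shared by Dromeus, Helioaria, Microura, and Sclerodon — a synapomorphy uniting that clade.
Only Dromeus and Sclerodon show the derived state '0' for Trait 3, supporting them as a clade.
Trait 4 (derived state '1') is shared by Dromeus, Helioaria, and Sclerodon — a synapomorphy uniting that clade.
Most parsimonious ingroup topology: ((Microura,((Dromeus,Sclerodon),Helioaria)),Telax).
Changes per character on this tree: Trait 1: 1; Trait 2: 1; Trait 3: 1; Trait 4: 1.
Total = 4.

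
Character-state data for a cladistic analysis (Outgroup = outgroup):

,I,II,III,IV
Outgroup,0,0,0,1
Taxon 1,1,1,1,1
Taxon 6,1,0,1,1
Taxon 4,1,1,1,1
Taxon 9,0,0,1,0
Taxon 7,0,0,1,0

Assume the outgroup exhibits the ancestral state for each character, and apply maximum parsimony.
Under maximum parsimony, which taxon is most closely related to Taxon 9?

Taxon 7

Character polarity is set by the outgroup: the derived state is whichever differs from the outgroup's state, so for IV the derived state is '0', and for the remaining characters it is '1'.
I (derived state '1') is shared by Taxon 1, Taxon 4, and Taxon 6 — a synapomorphy uniting that clade.
II (derived state '1') is shared by Taxon 1 and Taxon 4 — a synapomorphy uniting that clade.
All ingroup taxa share the derived state '1' for III; it defines the ingroup but does not resolve relationships within it.
Only Taxon 7 and Taxon 9 show the derived state '0' for IV, supporting them as a clade.
Most parsimonious ingroup topology: (((Taxon 1,Taxon 4),Taxon 6),(Taxon 9,Taxon 7)).
Taxon 9 and Taxon 7 form a cherry on this tree, so they are sister taxa.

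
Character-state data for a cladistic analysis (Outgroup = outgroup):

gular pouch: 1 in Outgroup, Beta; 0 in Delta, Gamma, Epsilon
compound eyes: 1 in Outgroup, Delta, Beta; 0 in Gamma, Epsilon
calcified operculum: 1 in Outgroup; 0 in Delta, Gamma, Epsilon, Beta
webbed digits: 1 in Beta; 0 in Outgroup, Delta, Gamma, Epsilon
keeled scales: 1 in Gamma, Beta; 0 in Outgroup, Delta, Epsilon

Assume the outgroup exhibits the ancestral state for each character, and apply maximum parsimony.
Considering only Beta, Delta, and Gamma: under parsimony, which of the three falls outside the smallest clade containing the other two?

Character polarity is set by the outgroup: the derived state is whichever differs from the outgroup's state, so for gular pouch, compound eyes, calcified operculum the derived state is '0', and for the remaining characters it is '1'.
gular pouch: derived state '0' in Delta, Epsilon, and Gamma only — synapomorphy for {Delta, Epsilon, Gamma}.
Only Epsilon and Gamma show the derived state '0' for compound eyes, supporting them as a clade.
calcified operculum (derived state '0') is shared by all ingroup taxa — unites the whole ingroup.
webbed digits: derived state '1' in Beta only — an autapomorphy, so it tells us nothing about relationships among taxa.
keeled scales groups Beta and Gamma, which is incompatible with the clades supported by the remaining characters; treating it as convergent (homoplasy) costs fewer steps than any alternative tree.
Most parsimonious ingroup topology: ((Delta,(Gamma,Epsilon)),Beta).
Gamma and Delta share a more recent common ancestor with each other than either does with Beta, so Beta is the least closely related of the three.

Beta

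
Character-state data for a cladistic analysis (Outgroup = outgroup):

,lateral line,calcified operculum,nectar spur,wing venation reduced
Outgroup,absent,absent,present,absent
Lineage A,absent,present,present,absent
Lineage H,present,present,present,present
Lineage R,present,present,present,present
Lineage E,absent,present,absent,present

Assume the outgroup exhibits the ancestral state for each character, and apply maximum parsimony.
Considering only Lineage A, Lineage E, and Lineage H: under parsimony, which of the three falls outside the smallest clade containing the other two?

Lineage A

Character polarity is set by the outgroup: the derived state is whichever differs from the outgroup's state, so for nectar spur the derived state is 'absent', and for the remaining characters it is 'present'.
Only Lineage H and Lineage R show the derived state 'present' for lateral line, supporting them as a clade.
All ingroup taxa share the derived state 'present' for calcified operculum; it defines the ingroup but does not resolve relationships within it.
nectar spur (derived state 'absent') is unique to Lineage E (autapomorphy; uninformative for grouping).
wing venation reduced (derived state 'present') is shared by Lineage E, Lineage H, and Lineage R — a synapomorphy uniting that clade.
Most parsimonious ingroup topology: (Lineage A,((Lineage H,Lineage R),Lineage E)).
Lineage E and Lineage H share a more recent common ancestor with each other than either does with Lineage A, so Lineage A is the least closely related of the three.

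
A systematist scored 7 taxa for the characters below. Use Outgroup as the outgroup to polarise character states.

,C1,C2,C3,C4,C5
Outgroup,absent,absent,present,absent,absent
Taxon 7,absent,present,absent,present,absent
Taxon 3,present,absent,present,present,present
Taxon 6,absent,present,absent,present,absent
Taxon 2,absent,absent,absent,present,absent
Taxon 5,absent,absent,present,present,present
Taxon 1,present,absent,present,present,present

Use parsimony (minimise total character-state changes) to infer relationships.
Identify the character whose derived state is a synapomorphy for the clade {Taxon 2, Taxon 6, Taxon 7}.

C3

Character polarity is set by the outgroup: the derived state is whichever differs from the outgroup's state, so for C3 the derived state is 'absent', and for the remaining characters it is 'present'.
Only Taxon 1 and Taxon 3 show the derived state 'present' for C1, supporting them as a clade.
C2: derived state 'present' in Taxon 6 and Taxon 7 only — synapomorphy for {Taxon 6, Taxon 7}.
C3 (derived state 'absent') is shared by Taxon 2, Taxon 6, and Taxon 7 — a synapomorphy uniting that clade.
All ingroup taxa share the derived state 'present' for C4; it defines the ingroup but does not resolve relationships within it.
C5 (derived state 'present') is shared by Taxon 1, Taxon 3, and Taxon 5 — a synapomorphy uniting that clade.
Most parsimonious ingroup topology: (((Taxon 7,Taxon 6),Taxon 2),((Taxon 3,Taxon 1),Taxon 5)).
The clade {Taxon 2, Taxon 6, Taxon 7} is supported by C3: its derived state 'absent' occurs in exactly those taxa and in no other taxon (including the outgroup).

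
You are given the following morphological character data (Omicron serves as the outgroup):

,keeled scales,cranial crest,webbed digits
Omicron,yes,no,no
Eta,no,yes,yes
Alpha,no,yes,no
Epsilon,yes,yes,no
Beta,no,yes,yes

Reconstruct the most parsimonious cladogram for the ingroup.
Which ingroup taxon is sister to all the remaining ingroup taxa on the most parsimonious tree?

Epsilon

Character polarity is set by the outgroup: the derived state is whichever differs from the outgroup's state, so for keeled scales the derived state is 'no', and for the remaining characters it is 'yes'.
keeled scales (derived state 'no') is shared by Alpha, Beta, and Eta — a synapomorphy uniting that clade.
All ingroup taxa share the derived state 'yes' for cranial crest; it defines the ingroup but does not resolve relationships within it.
webbed digits (derived state 'yes') is shared by Beta and Eta — a synapomorphy uniting that clade.
Most parsimonious ingroup topology: (((Eta,Beta),Alpha),Epsilon).
Epsilon is sister to the clade containing all other ingroup taxa, so it is the earliest-diverging (most basal) ingroup lineage.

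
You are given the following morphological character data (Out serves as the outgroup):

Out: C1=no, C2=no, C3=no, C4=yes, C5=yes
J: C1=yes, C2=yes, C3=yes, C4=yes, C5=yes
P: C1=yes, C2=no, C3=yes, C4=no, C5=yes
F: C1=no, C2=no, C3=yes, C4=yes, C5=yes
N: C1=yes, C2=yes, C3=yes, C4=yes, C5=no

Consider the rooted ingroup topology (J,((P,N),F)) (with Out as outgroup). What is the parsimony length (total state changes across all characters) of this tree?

7

Map each character onto (J,((P,N),F)) (rooted by Out) and count the minimum state changes it requires (Fitch parsimony):
C1: 2; C2: 2; C3: 1; C4: 1; C5: 1.
Total tree length = 7.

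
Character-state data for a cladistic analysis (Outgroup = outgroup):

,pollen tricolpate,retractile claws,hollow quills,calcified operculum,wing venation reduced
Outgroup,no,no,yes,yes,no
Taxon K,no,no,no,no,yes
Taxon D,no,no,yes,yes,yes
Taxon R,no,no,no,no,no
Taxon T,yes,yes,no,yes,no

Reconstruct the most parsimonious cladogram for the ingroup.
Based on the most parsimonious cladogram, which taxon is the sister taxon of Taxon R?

Taxon K

Character polarity is set by the outgroup: the derived state is whichever differs from the outgroup's state, so for hollow quills, calcified operculum the derived state is 'no', and for the remaining characters it is 'yes'.
pollen tricolpate: derived state 'yes' in Taxon T only — an autapomorphy, so it tells us nothing about relationships among taxa.
retractile claws (derived state 'yes') is unique to Taxon T (autapomorphy; uninformative for grouping).
hollow quills: derived state 'no' in Taxon K, Taxon R, and Taxon T only — synapomorphy for {Taxon K, Taxon R, Taxon T}.
calcified operculum: derived state 'no' in Taxon K and Taxon R only — synapomorphy for {Taxon K, Taxon R}.
wing venation reduced groups Taxon D and Taxon K, which is incompatible with the clades supported by the remaining characters; treating it as convergent (homoplasy) costs fewer steps than any alternative tree.
Most parsimonious ingroup topology: (((Taxon K,Taxon R),Taxon T),Taxon D).
Taxon R and Taxon K form a cherry on this tree, so they are sister taxa.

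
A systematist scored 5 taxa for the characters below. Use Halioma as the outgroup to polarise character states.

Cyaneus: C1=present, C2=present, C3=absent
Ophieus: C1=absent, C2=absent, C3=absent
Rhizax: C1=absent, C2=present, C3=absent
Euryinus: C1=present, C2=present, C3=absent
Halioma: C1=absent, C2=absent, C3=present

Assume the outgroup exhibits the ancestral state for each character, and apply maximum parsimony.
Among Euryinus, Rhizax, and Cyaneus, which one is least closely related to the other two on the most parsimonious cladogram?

Character polarity is set by the outgroup: the derived state is whichever differs from the outgroup's state, so for C3 the derived state is 'absent', and for the remaining characters it is 'present'.
Only Cyaneus and Euryinus show the derived state 'present' for C1, supporting them as a clade.
Only Cyaneus, Euryinus, and Rhizax show the derived state 'present' for C2, supporting them as a clade.
C3 (derived state 'absent') is shared by all ingroup taxa — unites the whole ingroup.
Most parsimonious ingroup topology: (((Euryinus,Cyaneus),Rhizax),Ophieus).
Euryinus and Cyaneus share a more recent common ancestor with each other than either does with Rhizax, so Rhizax is the least closely related of the three.

Rhizax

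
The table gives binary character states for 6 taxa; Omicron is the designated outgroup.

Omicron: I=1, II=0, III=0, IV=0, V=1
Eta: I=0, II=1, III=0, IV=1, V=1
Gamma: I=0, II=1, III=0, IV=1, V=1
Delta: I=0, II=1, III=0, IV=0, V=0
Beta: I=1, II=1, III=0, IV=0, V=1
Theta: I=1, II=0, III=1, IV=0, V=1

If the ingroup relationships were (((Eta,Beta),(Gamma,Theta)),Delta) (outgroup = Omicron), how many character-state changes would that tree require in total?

Map each character onto (((Eta,Beta),(Gamma,Theta)),Delta) (rooted by Omicron) and count the minimum state changes it requires (Fitch parsimony):
I: 3; II: 2; III: 1; IV: 2; V: 1.
Total tree length = 9.

9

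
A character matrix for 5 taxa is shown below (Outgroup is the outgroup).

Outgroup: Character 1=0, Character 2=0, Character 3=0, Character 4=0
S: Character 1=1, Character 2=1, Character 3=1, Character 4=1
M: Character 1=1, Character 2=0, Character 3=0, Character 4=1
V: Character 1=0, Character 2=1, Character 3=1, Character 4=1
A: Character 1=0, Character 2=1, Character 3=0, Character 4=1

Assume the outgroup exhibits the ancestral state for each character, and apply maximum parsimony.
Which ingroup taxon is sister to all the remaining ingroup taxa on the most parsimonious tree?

The outgroup has state '0' for every character, so '1' is the derived state throughout.
Character 1 groups M and S, which is incompatible with the clades supported by the remaining characters; treating it as convergent (homoplasy) costs fewer steps than any alternative tree.
Character 2: derived state '1' in A, S, and V only — synapomorphy for {A, S, V}.
Character 3: derived state '1' in S and V only — synapomorphy for {S, V}.
Character 4 (derived state '1') is shared by all ingroup taxa — unites the whole ingroup.
Most parsimonious ingroup topology: (((S,V),A),M).
M is sister to the clade containing all other ingroup taxa, so it is the earliest-diverging (most basal) ingroup lineage.

M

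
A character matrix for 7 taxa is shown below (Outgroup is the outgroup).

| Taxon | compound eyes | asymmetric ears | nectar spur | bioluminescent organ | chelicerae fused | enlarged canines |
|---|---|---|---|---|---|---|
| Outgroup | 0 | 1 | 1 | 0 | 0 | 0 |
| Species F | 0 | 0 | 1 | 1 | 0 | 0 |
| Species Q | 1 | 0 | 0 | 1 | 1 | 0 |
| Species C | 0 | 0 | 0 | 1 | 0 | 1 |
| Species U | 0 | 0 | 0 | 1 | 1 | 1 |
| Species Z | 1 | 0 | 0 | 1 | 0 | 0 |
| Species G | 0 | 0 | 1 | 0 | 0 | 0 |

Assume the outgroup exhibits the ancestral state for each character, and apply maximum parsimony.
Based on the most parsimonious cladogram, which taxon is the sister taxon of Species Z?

Species Q

Character polarity is set by the outgroup: the derived state is whichever differs from the outgroup's state, so for asymmetric ears, nectar spur the derived state is '0', and for the remaining characters it is '1'.
compound eyes (derived state '1') is shared by Species Q and Species Z — a synapomorphy uniting that clade.
asymmetric ears (derived state '0') is shared by all ingroup taxa — unites the whole ingroup.
nectar spur: derived state '0' in Species C, Species Q, Species U, and Species Z only — synapomorphy for {Species C, Species Q, Species U, Species Z}.
Only Species C, Species F, Species Q, Species U, and Species Z show the derived state '1' for bioluminescent organ, supporting them as a clade.
chelicerae fused (state '1') occurs in Species Q and Species U but conflicts with the nesting implied by the other characters — most parsimoniously interpreted as homoplasy.
enlarged canines: derived state '1' in Species C and Species U only — synapomorphy for {Species C, Species U}.
Most parsimonious ingroup topology: ((Species F,((Species Q,Species Z),(Species C,Species U))),Species G).
Species Z and Species Q form a cherry on this tree, so they are sister taxa.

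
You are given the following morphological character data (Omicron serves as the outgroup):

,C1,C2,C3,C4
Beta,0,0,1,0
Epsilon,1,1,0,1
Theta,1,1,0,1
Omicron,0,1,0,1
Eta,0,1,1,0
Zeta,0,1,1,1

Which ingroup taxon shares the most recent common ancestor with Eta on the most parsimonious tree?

Character polarity is set by the outgroup: the derived state is whichever differs from the outgroup's state, so for C2, C4 the derived state is '0', and for the remaining characters it is '1'.
Only Epsilon and Theta show the derived state '1' for C1, supporting them as a clade.
C2 (derived state '0') is unique to Beta (autapomorphy; uninformative for grouping).
C3: derived state '1' in Beta, Eta, and Zeta only — synapomorphy for {Beta, Eta, Zeta}.
C4: derived state '0' in Beta and Eta only — synapomorphy for {Beta, Eta}.
Most parsimonious ingroup topology: ((Theta,Epsilon),((Eta,Beta),Zeta)).
Eta and Beta form a cherry on this tree, so they are sister taxa.

Beta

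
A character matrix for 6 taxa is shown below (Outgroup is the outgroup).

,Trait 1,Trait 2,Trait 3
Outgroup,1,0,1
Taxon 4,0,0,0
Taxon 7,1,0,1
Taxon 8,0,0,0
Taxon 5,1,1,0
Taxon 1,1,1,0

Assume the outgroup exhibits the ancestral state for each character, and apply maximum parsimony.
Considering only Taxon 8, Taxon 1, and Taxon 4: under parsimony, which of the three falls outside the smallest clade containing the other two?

Character polarity is set by the outgroup: the derived state is whichever differs from the outgroup's state, so for Trait 1, Trait 3 the derived state is '0', and for the remaining characters it is '1'.
Only Taxon 4 and Taxon 8 show the derived state '0' for Trait 1, supporting them as a clade.
Only Taxon 1 and Taxon 5 show the derived state '1' for Trait 2, supporting them as a clade.
Only Taxon 1, Taxon 4, Taxon 5, and Taxon 8 show the derived state '0' for Trait 3, supporting them as a clade.
Most parsimonious ingroup topology: (((Taxon 4,Taxon 8),(Taxon 5,Taxon 1)),Taxon 7).
Taxon 4 and Taxon 8 share a more recent common ancestor with each other than either does with Taxon 1, so Taxon 1 is the least closely related of the three.

Taxon 1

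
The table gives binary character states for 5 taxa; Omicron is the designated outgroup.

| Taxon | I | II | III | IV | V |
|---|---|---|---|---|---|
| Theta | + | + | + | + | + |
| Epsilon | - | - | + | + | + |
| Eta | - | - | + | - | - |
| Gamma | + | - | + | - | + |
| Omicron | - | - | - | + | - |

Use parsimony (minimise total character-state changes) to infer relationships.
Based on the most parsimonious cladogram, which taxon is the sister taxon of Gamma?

Character polarity is set by the outgroup: the derived state is whichever differs from the outgroup's state, so for IV the derived state is '-', and for the remaining characters it is '+'.
I (derived state '+') is shared by Gamma and Theta — a synapomorphy uniting that clade.
II (derived state '+') is unique to Theta (autapomorphy; uninformative for grouping).
III (derived state '+') is shared by all ingroup taxa — unites the whole ingroup.
IV groups Eta and Gamma, which is incompatible with the clades supported by the remaining characters; treating it as convergent (homoplasy) costs fewer steps than any alternative tree.
V (derived state '+') is shared by Epsilon, Gamma, and Theta — a synapomorphy uniting that clade.
Most parsimonious ingroup topology: (((Theta,Gamma),Epsilon),Eta).
Gamma and Theta form a cherry on this tree, so they are sister taxa.

Theta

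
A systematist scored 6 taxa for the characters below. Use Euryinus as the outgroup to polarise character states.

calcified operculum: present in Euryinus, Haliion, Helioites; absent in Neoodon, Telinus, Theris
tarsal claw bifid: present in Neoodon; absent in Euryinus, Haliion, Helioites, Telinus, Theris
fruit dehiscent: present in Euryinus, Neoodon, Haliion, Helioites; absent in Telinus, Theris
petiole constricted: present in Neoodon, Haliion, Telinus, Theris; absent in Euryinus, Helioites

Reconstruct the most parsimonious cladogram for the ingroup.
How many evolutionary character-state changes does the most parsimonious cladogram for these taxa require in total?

Character polarity is set by the outgroup: the derived state is whichever differs from the outgroup's state, so for calcified operculum, fruit dehiscent the derived state is 'absent', and for the remaining characters it is 'present'.
calcified operculum (derived state 'absent') is shared by Neoodon, Telinus, and Theris — a synapomorphy uniting that clade.
tarsal claw bifid: derived state 'present' in Neoodon only — an autapomorphy, so it tells us nothing about relationships among taxa.
Only Telinus and Theris show the derived state 'absent' for fruit dehiscent, supporting them as a clade.
Only Haliion, Neoodon, Telinus, and Theris show the derived state 'present' for petiole constricted, supporting them as a clade.
Most parsimonious ingroup topology: (((Neoodon,(Telinus,Theris)),Haliion),Helioites).
Changes per character on this tree: calcified operculum: 1; tarsal claw bifid: 1; fruit dehiscent: 1; petiole constricted: 1.
Total = 4.

4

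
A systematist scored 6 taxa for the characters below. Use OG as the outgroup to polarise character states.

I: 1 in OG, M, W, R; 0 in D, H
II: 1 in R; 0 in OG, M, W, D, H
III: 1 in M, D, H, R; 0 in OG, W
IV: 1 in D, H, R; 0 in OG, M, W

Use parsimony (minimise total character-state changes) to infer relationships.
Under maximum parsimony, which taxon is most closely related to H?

Character polarity is set by the outgroup: the derived state is whichever differs from the outgroup's state, so for I the derived state is '0', and for the remaining characters it is '1'.
I (derived state '0') is shared by D and H — a synapomorphy uniting that clade.
II: derived state '1' in R only — an autapomorphy, so it tells us nothing about relationships among taxa.
III: derived state '1' in D, H, M, and R only — synapomorphy for {D, H, M, R}.
IV (derived state '1') is shared by D, H, and R — a synapomorphy uniting that clade.
Most parsimonious ingroup topology: ((M,((D,H),R)),W).
H and D form a cherry on this tree, so they are sister taxa.

D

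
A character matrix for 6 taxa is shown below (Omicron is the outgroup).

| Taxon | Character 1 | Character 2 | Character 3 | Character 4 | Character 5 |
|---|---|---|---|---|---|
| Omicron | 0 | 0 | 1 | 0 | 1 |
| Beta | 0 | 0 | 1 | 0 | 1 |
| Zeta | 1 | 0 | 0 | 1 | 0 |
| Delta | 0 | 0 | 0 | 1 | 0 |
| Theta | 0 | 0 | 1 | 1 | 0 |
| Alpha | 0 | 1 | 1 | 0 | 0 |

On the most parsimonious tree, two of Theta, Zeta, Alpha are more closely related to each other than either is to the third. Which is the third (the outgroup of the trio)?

Alpha

Character polarity is set by the outgroup: the derived state is whichever differs from the outgroup's state, so for Character 3, Character 5 the derived state is '0', and for the remaining characters it is '1'.
Character 1: derived state '1' in Zeta only — an autapomorphy, so it tells us nothing about relationships among taxa.
Character 2 (derived state '1') is unique to Alpha (autapomorphy; uninformative for grouping).
Character 3: derived state '0' in Delta and Zeta only — synapomorphy for {Delta, Zeta}.
Only Delta, Theta, and Zeta show the derived state '1' for Character 4, supporting them as a clade.
Character 5 (derived state '0') is shared by Alpha, Delta, Theta, and Zeta — a synapomorphy uniting that clade.
Most parsimonious ingroup topology: (Beta,(((Zeta,Delta),Theta),Alpha)).
Zeta and Theta share a more recent common ancestor with each other than either does with Alpha, so Alpha is the least closely related of the three.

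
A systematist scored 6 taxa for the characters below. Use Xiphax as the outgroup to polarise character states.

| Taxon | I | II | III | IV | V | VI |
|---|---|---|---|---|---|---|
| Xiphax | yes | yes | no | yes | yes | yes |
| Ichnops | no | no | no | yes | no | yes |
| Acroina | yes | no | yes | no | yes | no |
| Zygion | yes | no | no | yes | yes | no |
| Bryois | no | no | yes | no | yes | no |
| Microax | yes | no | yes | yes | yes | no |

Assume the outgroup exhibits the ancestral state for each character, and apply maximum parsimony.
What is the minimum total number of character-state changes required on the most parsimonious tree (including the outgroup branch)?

Character polarity is set by the outgroup: the derived state is whichever differs from the outgroup's state, so for I, II, IV, V, VI the derived state is 'no', and for the remaining characters it is 'yes'.
I groups Bryois and Ichnops, which is incompatible with the clades supported by the remaining characters; treating it as convergent (homoplasy) costs fewer steps than any alternative tree.
All ingroup taxa share the derived state 'no' for II; it defines the ingroup but does not resolve relationships within it.
III: derived state 'yes' in Acroina, Bryois, and Microax only — synapomorphy for {Acroina, Bryois, Microax}.
Only Acroina and Bryois show the derived state 'no' for IV, supporting them as a clade.
V: derived state 'no' in Ichnops only — an autapomorphy, so it tells us nothing about relationships among taxa.
Only Acroina, Bryois, Microax, and Zygion show the derived state 'no' for VI, supporting them as a clade.
Most parsimonious ingroup topology: (Ichnops,(((Acroina,Bryois),Microax),Zygion)).
Changes per character on this tree: I: 2; II: 1; III: 1; IV: 1; V: 1; VI: 1.
Total = 7.

7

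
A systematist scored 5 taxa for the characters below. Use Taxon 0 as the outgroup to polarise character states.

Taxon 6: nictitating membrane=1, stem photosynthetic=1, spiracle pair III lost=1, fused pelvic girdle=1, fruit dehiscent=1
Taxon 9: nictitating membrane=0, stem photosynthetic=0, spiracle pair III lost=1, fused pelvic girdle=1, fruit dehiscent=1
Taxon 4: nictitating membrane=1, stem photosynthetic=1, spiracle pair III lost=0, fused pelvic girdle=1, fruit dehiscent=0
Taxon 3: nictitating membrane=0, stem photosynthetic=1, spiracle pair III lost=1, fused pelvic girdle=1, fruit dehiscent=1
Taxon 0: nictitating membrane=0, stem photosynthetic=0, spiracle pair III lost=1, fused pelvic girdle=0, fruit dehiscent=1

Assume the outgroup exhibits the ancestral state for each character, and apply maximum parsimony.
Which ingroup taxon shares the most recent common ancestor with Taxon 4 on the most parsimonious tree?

Taxon 6

Character polarity is set by the outgroup: the derived state is whichever differs from the outgroup's state, so for spiracle pair III lost, fruit dehiscent the derived state is '0', and for the remaining characters it is '1'.
nictitating membrane: derived state '1' in Taxon 4 and Taxon 6 only — synapomorphy for {Taxon 4, Taxon 6}.
Only Taxon 3, Taxon 4, and Taxon 6 show the derived state '1' for stem photosynthetic, supporting them as a clade.
spiracle pair III lost: derived state '0' in Taxon 4 only — an autapomorphy, so it tells us nothing about relationships among taxa.
All ingroup taxa share the derived state '1' for fused pelvic girdle; it defines the ingroup but does not resolve relationships within it.
fruit dehiscent (derived state '0') is unique to Taxon 4 (autapomorphy; uninformative for grouping).
Most parsimonious ingroup topology: (Taxon 9,((Taxon 4,Taxon 6),Taxon 3)).
Taxon 4 and Taxon 6 form a cherry on this tree, so they are sister taxa.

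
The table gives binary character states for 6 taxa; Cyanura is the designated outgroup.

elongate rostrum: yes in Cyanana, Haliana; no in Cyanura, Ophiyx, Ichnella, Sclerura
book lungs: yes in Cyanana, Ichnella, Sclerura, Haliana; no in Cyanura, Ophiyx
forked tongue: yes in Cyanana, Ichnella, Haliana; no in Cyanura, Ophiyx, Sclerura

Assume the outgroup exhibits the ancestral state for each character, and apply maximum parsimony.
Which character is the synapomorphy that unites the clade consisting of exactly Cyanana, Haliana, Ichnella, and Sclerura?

book lungs

The outgroup has state 'no' for every character, so 'yes' is the derived state throughout.
elongate rostrum (derived state 'yes') is shared by Cyanana and Haliana — a synapomorphy uniting that clade.
book lungs (derived state 'yes') is shared by Cyanana, Haliana, Ichnella, and Sclerura — a synapomorphy uniting that clade.
forked tongue (derived state 'yes') is shared by Cyanana, Haliana, and Ichnella — a synapomorphy uniting that clade.
Most parsimonious ingroup topology: (Ophiyx,(((Cyanana,Haliana),Ichnella),Sclerura)).
The clade {Cyanana, Haliana, Ichnella, Sclerura} is supported by book lungs: its derived state 'yes' occurs in exactly those taxa and in no other taxon (including the outgroup).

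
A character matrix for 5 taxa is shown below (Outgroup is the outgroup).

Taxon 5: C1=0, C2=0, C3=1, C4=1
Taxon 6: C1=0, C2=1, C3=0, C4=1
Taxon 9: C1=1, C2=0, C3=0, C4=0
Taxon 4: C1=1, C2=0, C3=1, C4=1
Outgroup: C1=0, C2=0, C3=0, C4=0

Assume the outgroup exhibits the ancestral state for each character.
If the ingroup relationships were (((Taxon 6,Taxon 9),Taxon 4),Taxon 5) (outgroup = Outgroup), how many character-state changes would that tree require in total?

Map each character onto (((Taxon 6,Taxon 9),Taxon 4),Taxon 5) (rooted by Outgroup) and count the minimum state changes it requires (Fitch parsimony):
C1: 2; C2: 1; C3: 2; C4: 2.
Total tree length = 7.

7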